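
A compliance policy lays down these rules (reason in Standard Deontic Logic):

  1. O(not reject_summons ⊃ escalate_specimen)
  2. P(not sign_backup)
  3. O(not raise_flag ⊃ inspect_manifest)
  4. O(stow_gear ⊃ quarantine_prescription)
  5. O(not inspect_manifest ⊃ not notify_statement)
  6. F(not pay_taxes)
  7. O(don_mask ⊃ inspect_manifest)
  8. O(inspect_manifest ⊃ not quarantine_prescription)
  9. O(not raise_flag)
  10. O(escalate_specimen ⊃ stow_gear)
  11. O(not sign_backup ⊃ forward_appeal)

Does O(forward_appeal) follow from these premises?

No

Premise 11 is O(not sign_backup ⊃ forward_appeal), but O(not sign_backup) is not derivable from the premises (the permission P(not sign_backup) asserts only not O(sign_backup), not O(not sign_backup)), so it does not yield O(forward_appeal).
No other premise forces O(forward_appeal). An ideal world satisfying every premise can still have forward_appeal false, so O(forward_appeal) is not derivable.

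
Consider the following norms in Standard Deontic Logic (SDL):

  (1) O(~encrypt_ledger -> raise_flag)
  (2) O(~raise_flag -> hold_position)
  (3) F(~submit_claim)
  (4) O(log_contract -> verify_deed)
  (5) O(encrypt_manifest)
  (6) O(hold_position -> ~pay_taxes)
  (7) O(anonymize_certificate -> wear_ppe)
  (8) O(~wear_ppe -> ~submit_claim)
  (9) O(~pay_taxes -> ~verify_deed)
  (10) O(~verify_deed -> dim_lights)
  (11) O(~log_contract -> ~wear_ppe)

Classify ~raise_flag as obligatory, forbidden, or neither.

F(~submit_claim) at premise 3 means O(submit_claim).
The contrapositive of premise 8 (O(~wear_ppe -> ~submit_claim)) is O(submit_claim -> wear_ppe), and O(submit_claim) is already established, so O(wear_ppe).
Premise 11, O(~log_contract -> ~wear_ppe), contraposes to O(wear_ppe -> log_contract); with O(wear_ppe) we get O(log_contract).
Applying K to premise 4 (O(log_contract -> verify_deed)) and O(log_contract) yields O(verify_deed).
The contrapositive of premise 9 (O(~pay_taxes -> ~verify_deed)) is O(verify_deed -> pay_taxes), and O(verify_deed) is already established, so O(pay_taxes).
The contrapositive of premise 6 (O(hold_position -> ~pay_taxes)) is O(pay_taxes -> ~hold_position), and O(pay_taxes) is already established, so O(~hold_position).
Premise 2, O(~raise_flag -> hold_position), contraposes to O(~hold_position -> raise_flag); with O(~hold_position) we get O(raise_flag).
Premises 1, 5, 7, 10 do not contribute to this derivation.
Thus O(raise_flag), which is F(~raise_flag): ~raise_flag is forbidden.

Forbidden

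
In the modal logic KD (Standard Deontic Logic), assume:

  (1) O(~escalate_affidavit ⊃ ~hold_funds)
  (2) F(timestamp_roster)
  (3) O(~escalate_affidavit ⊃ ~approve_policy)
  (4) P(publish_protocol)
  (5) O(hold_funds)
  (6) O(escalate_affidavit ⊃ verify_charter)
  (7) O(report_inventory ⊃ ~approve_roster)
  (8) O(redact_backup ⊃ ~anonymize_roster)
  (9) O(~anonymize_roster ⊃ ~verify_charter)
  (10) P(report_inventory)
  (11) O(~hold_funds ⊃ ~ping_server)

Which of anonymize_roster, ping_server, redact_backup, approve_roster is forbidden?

From premise 5 we have O(hold_funds).
Premise 1 is O(~escalate_affidavit ⊃ ~hold_funds); contrapositively O(hold_funds ⊃ escalate_affidavit). Since O(hold_funds) holds, K gives O(escalate_affidavit).
With premise 6, O(escalate_affidavit ⊃ verify_charter), the K-axiom yields O(verify_charter).
Premise 9 is O(~anonymize_roster ⊃ ~verify_charter); contrapositively O(verify_charter ⊃ anonymize_roster). Since O(verify_charter) holds, K gives O(anonymize_roster).
Premise 8, O(redact_backup ⊃ ~anonymize_roster), contraposes to O(anonymize_roster ⊃ ~redact_backup); with O(anonymize_roster) we get O(~redact_backup).
So O(~redact_backup) holds, i.e. redact_backup is forbidden. None of the other listed options is forbidden under the premises.

redact_backup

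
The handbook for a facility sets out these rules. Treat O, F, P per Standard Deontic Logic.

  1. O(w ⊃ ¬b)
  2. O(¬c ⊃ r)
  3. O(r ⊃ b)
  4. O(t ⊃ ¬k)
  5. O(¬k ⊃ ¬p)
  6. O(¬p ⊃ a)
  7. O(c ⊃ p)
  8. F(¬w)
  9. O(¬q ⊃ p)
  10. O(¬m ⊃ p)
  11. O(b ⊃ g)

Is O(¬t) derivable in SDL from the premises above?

Yes

Premise 8, F(¬w), is equivalent to O(w).
Premise 1 is O(w ⊃ ¬b); since O(w), deontic closure gives O(¬b).
The contrapositive of premise 3 (O(r ⊃ b)) is O(¬b ⊃ ¬r), and O(¬b) is already established, so O(¬r).
Premise 2, O(¬c ⊃ r), contraposes to O(¬r ⊃ c); with O(¬r) we get O(c).
With premise 7, O(c ⊃ p), the K-axiom yields O(p).
Premise 5 is O(¬k ⊃ ¬p); contrapositively O(p ⊃ k). Since O(p) holds, K gives O(k).
The contrapositive of premise 4 (O(t ⊃ ¬k)) is O(k ⊃ ¬t), and O(k) is already established, so O(¬t).
Premises 6, 9, 10, 11 do not contribute to this derivation.
So O(¬t) follows.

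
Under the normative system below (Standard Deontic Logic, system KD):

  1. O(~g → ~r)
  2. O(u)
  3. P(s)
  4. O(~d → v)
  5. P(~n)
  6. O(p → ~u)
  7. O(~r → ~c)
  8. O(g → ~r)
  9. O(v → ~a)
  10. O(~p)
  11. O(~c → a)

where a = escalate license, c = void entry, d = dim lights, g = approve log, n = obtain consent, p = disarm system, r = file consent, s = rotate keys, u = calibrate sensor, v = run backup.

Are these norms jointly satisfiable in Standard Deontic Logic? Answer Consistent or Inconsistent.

Premise 6 is O(p → ~u), but O(p) is not derivable from the premises, so it does not yield O(~u).
So O(~u) is not derivable, and the apparent clash with O(u) does not arise.
A world satisfying every obligation exists (e.g. a=true, c=false, d=true, g=false, n=false, p=false, r=false, s=false, u=true, v=false); no atom is both obligatory and forbidden, so the set is consistent.

Consistent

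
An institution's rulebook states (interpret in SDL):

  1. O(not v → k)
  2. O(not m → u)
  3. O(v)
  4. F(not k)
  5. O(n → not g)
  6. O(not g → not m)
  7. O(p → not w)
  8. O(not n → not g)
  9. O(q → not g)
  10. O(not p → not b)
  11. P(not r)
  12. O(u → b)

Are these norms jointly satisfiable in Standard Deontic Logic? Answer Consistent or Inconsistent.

Consistent

Premise 1 is O(not v → k); even if O(k) held, inferring O(not v) would be affirming the consequent — invalid.
So O(not v) is not derivable, and the apparent clash with O(v) does not arise.
A world satisfying every obligation exists (e.g. b=true, g=false, k=true, m=false, n=false, p=true, q=false, r=false, u=true, v=true, w=false); no atom is both obligatory and forbidden, so the set is consistent.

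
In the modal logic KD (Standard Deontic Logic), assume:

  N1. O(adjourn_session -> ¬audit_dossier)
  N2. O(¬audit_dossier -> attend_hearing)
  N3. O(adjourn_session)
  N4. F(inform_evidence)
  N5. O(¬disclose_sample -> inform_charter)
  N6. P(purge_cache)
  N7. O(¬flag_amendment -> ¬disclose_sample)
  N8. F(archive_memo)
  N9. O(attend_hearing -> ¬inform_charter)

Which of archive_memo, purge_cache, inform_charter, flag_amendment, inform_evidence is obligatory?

flag_amendment

Premise 3 gives O(adjourn_session).
With premise 1, O(adjourn_session -> ¬audit_dossier), the K-axiom yields O(¬audit_dossier).
Premise 2 is O(¬audit_dossier -> attend_hearing); since O(¬audit_dossier), deontic closure gives O(attend_hearing).
From O(attend_hearing) and premise 9, O(attend_hearing -> ¬inform_charter), we obtain O(¬inform_charter).
Premise 5, O(¬disclose_sample -> inform_charter), contraposes to O(¬inform_charter -> disclose_sample); with O(¬inform_charter) we get O(disclose_sample).
The contrapositive of premise 7 (O(¬flag_amendment -> ¬disclose_sample)) is O(disclose_sample -> flag_amendment), and O(disclose_sample) is already established, so O(flag_amendment).
So O(flag_amendment) holds — flag_amendment is obligatory. None of the other listed options is made obligatory by any chain of premises.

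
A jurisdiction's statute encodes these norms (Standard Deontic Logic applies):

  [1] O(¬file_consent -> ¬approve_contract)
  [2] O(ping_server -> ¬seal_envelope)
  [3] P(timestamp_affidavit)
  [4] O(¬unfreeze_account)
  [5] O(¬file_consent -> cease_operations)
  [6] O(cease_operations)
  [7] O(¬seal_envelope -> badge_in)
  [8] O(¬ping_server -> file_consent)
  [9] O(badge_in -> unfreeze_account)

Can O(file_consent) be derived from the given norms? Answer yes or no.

Yes

From premise 4 we have O(¬unfreeze_account).
Premise 9 is O(badge_in -> unfreeze_account); contrapositively O(¬unfreeze_account -> ¬badge_in). Since O(¬unfreeze_account) holds, K gives O(¬badge_in).
Premise 7 is O(¬seal_envelope -> badge_in); contrapositively O(¬badge_in -> seal_envelope). Since O(¬badge_in) holds, K gives O(seal_envelope).
Premise 2, O(ping_server -> ¬seal_envelope), contraposes to O(seal_envelope -> ¬ping_server); with O(seal_envelope) we get O(¬ping_server).
With premise 8, O(¬ping_server -> file_consent), the K-axiom yields O(file_consent).
Premises 1, 3, 5, 6 do not contribute to this derivation.
So O(file_consent) follows.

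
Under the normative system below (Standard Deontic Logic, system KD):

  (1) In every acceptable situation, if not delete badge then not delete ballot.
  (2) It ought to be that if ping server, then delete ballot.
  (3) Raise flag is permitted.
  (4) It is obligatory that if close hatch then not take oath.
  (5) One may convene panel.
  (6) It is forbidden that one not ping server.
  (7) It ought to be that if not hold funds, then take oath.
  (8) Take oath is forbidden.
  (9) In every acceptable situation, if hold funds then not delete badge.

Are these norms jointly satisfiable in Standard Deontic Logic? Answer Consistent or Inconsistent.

Inconsistent

Premise 8 is F(take_oath), i.e. O(¬take_oath).
Premise 7, O(¬hold_funds → take_oath), contraposes to O(¬take_oath → hold_funds); with O(¬take_oath) we get O(hold_funds).
Premise 9 is O(hold_funds → ¬delete_badge); since O(hold_funds), deontic closure gives O(¬delete_badge).
Applying K to premise 1 (O(¬delete_badge → ¬delete_ballot)) and O(¬delete_badge) yields O(¬delete_ballot).
Premise 2, O(ping_server → delete_ballot), contraposes to O(¬delete_ballot → ¬ping_server); with O(¬delete_ballot) we get O(¬ping_server).
But premise 6, F(¬ping_server), means O(ping_server).
We now have both O(¬ping_server) and O(ping_server) — ping_server is simultaneously obligatory and forbidden, violating the D-axiom.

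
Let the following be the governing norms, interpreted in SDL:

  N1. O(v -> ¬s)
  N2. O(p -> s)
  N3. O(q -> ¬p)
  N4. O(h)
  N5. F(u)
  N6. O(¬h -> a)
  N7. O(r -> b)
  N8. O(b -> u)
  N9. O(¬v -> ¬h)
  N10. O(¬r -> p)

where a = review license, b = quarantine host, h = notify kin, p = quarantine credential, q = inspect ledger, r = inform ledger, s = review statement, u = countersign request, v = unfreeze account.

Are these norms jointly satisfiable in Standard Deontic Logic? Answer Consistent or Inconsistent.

Inconsistent

Premise 4 gives O(h).
Premise 9, O(¬v -> ¬h), contraposes to O(h -> v); with O(h) we get O(v).
Premise 1 is O(v -> ¬s); since O(v), deontic closure gives O(¬s).
The contrapositive of premise 2 (O(p -> s)) is O(¬s -> ¬p), and O(¬s) is already established, so O(¬p).
Premise 10 is O(¬r -> p); contrapositively O(¬p -> r). Since O(¬p) holds, K gives O(r).
From O(r) and premise 7, O(r -> b), we obtain O(b).
From O(b) and premise 8, O(b -> u), we obtain O(u).
However, F(u) at premise 5 amounts to O(¬u).
We now have both O(u) and O(¬u) — u is simultaneously obligatory and forbidden, violating the D-axiom.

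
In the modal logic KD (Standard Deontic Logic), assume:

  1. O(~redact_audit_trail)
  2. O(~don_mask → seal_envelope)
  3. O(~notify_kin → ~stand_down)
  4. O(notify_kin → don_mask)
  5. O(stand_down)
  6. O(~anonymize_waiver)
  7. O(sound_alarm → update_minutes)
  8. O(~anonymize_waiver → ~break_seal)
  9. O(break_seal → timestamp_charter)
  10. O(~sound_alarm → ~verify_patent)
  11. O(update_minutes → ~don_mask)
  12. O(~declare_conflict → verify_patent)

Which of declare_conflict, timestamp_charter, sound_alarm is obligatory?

Premise 5 states O(stand_down) outright.
Premise 3, O(~notify_kin → ~stand_down), contraposes to O(stand_down → notify_kin); with O(stand_down) we get O(notify_kin).
From O(notify_kin) and premise 4, O(notify_kin → don_mask), we obtain O(don_mask).
Premise 11, O(update_minutes → ~don_mask), contraposes to O(don_mask → ~update_minutes); with O(don_mask) we get O(~update_minutes).
Premise 7 is O(sound_alarm → update_minutes); contrapositively O(~update_minutes → ~sound_alarm). Since O(~update_minutes) holds, K gives O(~sound_alarm).
From O(~sound_alarm) and premise 10, O(~sound_alarm → ~verify_patent), we obtain O(~verify_patent).
Premise 12 is O(~declare_conflict → verify_patent); contrapositively O(~verify_patent → declare_conflict). Since O(~verify_patent) holds, K gives O(declare_conflict).
So O(declare_conflict) holds — declare_conflict is obligatory. None of the other listed options is made obligatory by any chain of premises.

declare_conflict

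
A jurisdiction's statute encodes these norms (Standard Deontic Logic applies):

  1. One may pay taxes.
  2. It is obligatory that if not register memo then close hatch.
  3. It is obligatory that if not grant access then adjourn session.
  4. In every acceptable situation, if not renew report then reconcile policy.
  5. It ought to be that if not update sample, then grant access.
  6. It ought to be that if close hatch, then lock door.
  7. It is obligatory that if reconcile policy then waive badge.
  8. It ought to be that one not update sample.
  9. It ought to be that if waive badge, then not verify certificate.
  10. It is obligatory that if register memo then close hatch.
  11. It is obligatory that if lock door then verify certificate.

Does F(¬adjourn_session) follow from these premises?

No

Premise 3 is O(¬grant_access → adjourn_session), but O(¬grant_access) is not derivable from the premises, so it does not yield O(adjourn_session).
No other premise forces O(adjourn_session). An ideal world satisfying every premise can still have ¬adjourn_session true, so F(¬adjourn_session) is not derivable.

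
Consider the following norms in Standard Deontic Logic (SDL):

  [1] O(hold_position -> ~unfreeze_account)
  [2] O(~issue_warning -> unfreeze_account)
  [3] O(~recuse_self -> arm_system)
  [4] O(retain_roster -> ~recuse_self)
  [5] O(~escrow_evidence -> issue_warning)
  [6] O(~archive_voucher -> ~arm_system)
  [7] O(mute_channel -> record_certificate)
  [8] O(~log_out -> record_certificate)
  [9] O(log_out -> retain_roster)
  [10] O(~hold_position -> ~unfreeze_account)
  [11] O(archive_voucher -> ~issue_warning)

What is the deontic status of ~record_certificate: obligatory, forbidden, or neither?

Forbidden

Premises 1 and 10 are O(hold_position -> ~unfreeze_account) and O(~hold_position -> ~unfreeze_account); every ideal world satisfies hold_position or ~hold_position, so in either case ~unfreeze_account holds — hence O(~unfreeze_account).
The contrapositive of premise 2 (O(~issue_warning -> unfreeze_account)) is O(~unfreeze_account -> issue_warning), and O(~unfreeze_account) is already established, so O(issue_warning).
Premise 11 is O(archive_voucher -> ~issue_warning); contrapositively O(issue_warning -> ~archive_voucher). Since O(issue_warning) holds, K gives O(~archive_voucher).
With premise 6, O(~archive_voucher -> ~arm_system), the K-axiom yields O(~arm_system).
Premise 3, O(~recuse_self -> arm_system), contraposes to O(~arm_system -> recuse_self); with O(~arm_system) we get O(recuse_self).
The contrapositive of premise 4 (O(retain_roster -> ~recuse_self)) is O(recuse_self -> ~retain_roster), and O(recuse_self) is already established, so O(~retain_roster).
The contrapositive of premise 9 (O(log_out -> retain_roster)) is O(~retain_roster -> ~log_out), and O(~retain_roster) is already established, so O(~log_out).
Premise 8 is O(~log_out -> record_certificate); since O(~log_out), deontic closure gives O(record_certificate).
Premises 5, 7 do not contribute to this derivation.
Thus O(record_certificate), which is F(~record_certificate): ~record_certificate is forbidden.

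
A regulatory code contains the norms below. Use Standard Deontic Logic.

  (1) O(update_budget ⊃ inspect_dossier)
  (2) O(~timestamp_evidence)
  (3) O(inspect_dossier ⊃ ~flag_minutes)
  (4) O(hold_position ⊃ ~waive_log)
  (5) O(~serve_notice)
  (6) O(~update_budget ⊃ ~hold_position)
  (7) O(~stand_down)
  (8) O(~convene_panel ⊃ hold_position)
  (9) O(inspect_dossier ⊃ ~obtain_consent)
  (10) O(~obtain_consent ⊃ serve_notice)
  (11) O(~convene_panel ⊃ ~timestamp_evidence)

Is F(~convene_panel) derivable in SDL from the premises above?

Yes

Premise 5 states O(~serve_notice) outright.
The contrapositive of premise 10 (O(~obtain_consent ⊃ serve_notice)) is O(~serve_notice ⊃ obtain_consent), and O(~serve_notice) is already established, so O(obtain_consent).
Premise 9 is O(inspect_dossier ⊃ ~obtain_consent); contrapositively O(obtain_consent ⊃ ~inspect_dossier). Since O(obtain_consent) holds, K gives O(~inspect_dossier).
Premise 1, O(update_budget ⊃ inspect_dossier), contraposes to O(~inspect_dossier ⊃ ~update_budget); with O(~inspect_dossier) we get O(~update_budget).
Applying K to premise 6 (O(~update_budget ⊃ ~hold_position)) and O(~update_budget) yields O(~hold_position).
The contrapositive of premise 8 (O(~convene_panel ⊃ hold_position)) is O(~hold_position ⊃ convene_panel), and O(~hold_position) is already established, so O(convene_panel).
Premises 2, 3, 4, 7, 11 do not contribute to this derivation.
So O(convene_panel) holds, i.e. F(~convene_panel). The claim follows.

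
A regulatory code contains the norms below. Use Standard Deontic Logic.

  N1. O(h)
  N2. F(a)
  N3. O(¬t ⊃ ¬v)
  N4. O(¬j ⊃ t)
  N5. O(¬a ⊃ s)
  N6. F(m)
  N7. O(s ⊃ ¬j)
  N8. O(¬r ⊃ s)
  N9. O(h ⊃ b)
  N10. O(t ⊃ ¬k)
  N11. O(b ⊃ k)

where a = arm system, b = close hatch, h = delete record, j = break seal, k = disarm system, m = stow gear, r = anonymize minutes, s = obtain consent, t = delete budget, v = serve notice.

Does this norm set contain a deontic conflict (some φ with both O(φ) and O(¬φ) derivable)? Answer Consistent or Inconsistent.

Inconsistent

Premise 2, F(a), is equivalent to O(¬a).
Premise 5 is O(¬a ⊃ s); since O(¬a), deontic closure gives O(s).
Premise 7 is O(s ⊃ ¬j); since O(s), deontic closure gives O(¬j).
Premise 4 is O(¬j ⊃ t); since O(¬j), deontic closure gives O(t).
With premise 10, O(t ⊃ ¬k), the K-axiom yields O(¬k).
Premise 11 is O(b ⊃ k); contrapositively O(¬k ⊃ ¬b). Since O(¬k) holds, K gives O(¬b).
Premise 9 is O(h ⊃ b); contrapositively O(¬b ⊃ ¬h). Since O(¬b) holds, K gives O(¬h).
However, premise 1 gives O(h).
We now have both O(¬h) and O(h) — h is simultaneously obligatory and forbidden, violating the D-axiom.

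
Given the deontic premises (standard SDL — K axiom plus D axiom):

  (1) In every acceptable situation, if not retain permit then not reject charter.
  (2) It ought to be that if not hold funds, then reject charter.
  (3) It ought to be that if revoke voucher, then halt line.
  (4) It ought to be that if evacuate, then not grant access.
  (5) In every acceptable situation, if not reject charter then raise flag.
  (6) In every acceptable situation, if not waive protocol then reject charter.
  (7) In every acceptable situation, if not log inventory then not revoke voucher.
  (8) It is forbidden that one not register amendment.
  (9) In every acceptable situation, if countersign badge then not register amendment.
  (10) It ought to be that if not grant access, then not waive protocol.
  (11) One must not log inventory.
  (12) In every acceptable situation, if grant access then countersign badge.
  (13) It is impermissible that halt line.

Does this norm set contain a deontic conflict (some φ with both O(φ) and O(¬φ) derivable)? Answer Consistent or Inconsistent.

Premise 3 is O(revoke_voucher → halt_line), but O(revoke_voucher) is not derivable from the premises, so it does not yield O(halt_line).
So O(halt_line) is not derivable, and the apparent clash with O(¬halt_line) does not arise.
A world satisfying every obligation exists (e.g. countersign_badge=false, evacuate=false, grant_access=false, halt_line=false, hold_funds=false, log_inventory=false, raise_flag=false, register_amendment=true, reject_charter=true, retain_permit=true, revoke_voucher=false, waive_protocol=false); no atom is both obligatory and forbidden, so the set is consistent.

Consistent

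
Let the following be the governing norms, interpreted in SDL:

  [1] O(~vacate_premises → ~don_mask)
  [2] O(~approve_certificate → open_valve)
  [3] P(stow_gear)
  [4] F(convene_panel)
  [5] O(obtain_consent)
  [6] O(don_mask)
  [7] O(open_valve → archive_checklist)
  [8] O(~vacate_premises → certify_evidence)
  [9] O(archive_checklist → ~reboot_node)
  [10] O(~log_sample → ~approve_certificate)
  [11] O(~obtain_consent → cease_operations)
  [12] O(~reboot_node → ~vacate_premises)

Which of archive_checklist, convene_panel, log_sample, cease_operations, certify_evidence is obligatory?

log_sample

Premise 6 states O(don_mask) outright.
Premise 1, O(~vacate_premises → ~don_mask), contraposes to O(don_mask → vacate_premises); with O(don_mask) we get O(vacate_premises).
The contrapositive of premise 12 (O(~reboot_node → ~vacate_premises)) is O(vacate_premises → reboot_node), and O(vacate_premises) is already established, so O(reboot_node).
Premise 9, O(archive_checklist → ~reboot_node), contraposes to O(reboot_node → ~archive_checklist); with O(reboot_node) we get O(~archive_checklist).
Premise 7, O(open_valve → archive_checklist), contraposes to O(~archive_checklist → ~open_valve); with O(~archive_checklist) we get O(~open_valve).
The contrapositive of premise 2 (O(~approve_certificate → open_valve)) is O(~open_valve → approve_certificate), and O(~open_valve) is already established, so O(approve_certificate).
Premise 10 is O(~log_sample → ~approve_certificate); contrapositively O(approve_certificate → log_sample). Since O(approve_certificate) holds, K gives O(log_sample).
So O(log_sample) holds — log_sample is obligatory. None of the other listed options is made obligatory by any chain of premises.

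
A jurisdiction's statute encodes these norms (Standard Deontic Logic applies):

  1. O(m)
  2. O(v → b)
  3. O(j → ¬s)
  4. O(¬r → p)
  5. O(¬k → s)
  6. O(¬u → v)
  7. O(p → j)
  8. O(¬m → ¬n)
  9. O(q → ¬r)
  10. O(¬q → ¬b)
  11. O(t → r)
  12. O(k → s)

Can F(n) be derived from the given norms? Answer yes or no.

Premise 8 is O(¬m → ¬n), but O(¬m) is not derivable from the premises, so it does not yield O(¬n).
No other premise forces O(¬n). An ideal world satisfying every premise can still have n true, so F(n) is not derivable.

No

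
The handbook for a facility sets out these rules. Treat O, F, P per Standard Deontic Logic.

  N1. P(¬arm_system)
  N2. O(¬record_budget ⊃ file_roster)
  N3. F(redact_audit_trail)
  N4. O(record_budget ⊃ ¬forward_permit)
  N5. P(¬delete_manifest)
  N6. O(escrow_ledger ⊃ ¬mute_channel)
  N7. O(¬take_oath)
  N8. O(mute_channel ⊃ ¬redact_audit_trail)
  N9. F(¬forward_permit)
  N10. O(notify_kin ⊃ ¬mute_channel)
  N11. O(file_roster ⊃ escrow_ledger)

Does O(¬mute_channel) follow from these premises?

Yes

Premise 9 is F(¬forward_permit), i.e. O(forward_permit).
The contrapositive of premise 4 (O(record_budget ⊃ ¬forward_permit)) is O(forward_permit ⊃ ¬record_budget), and O(forward_permit) is already established, so O(¬record_budget).
Applying K to premise 2 (O(¬record_budget ⊃ file_roster)) and O(¬record_budget) yields O(file_roster).
With premise 11, O(file_roster ⊃ escrow_ledger), the K-axiom yields O(escrow_ledger).
With premise 6, O(escrow_ledger ⊃ ¬mute_channel), the K-axiom yields O(¬mute_channel).
Premises 1, 3, 5, 7, 8, 10 do not contribute to this derivation.
So O(¬mute_channel) follows.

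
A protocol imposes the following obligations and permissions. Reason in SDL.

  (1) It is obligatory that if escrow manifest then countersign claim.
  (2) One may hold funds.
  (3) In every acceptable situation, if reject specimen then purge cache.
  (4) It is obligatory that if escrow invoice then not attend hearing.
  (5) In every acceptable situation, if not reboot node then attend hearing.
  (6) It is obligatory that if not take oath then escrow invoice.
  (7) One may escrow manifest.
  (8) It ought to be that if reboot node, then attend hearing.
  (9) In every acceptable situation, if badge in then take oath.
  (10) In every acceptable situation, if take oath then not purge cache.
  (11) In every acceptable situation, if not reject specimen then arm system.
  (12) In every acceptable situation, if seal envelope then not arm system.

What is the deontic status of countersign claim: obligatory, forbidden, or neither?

Neither

Premise 1 is O(escrow_manifest → countersign_claim), but O(escrow_manifest) is not derivable from the premises (the permission P(escrow_manifest) asserts only ¬O(¬escrow_manifest), not O(escrow_manifest)), so it does not yield O(countersign_claim).
No premise or chain of K-axiom applications forces O(countersign_claim), and none forces O(¬countersign_claim). So countersign_claim is neither obligatory nor forbidden under these norms.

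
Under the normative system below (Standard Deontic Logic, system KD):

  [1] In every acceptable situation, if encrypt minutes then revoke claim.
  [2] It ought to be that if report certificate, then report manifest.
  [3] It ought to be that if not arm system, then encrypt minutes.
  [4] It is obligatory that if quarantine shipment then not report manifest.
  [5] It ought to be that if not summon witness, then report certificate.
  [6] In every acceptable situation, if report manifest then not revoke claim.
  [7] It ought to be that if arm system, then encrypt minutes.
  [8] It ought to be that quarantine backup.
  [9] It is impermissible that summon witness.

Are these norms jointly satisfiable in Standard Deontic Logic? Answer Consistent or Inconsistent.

Premises 7 and 3 are O(arm_system → encrypt_minutes) and O(¬arm_system → encrypt_minutes); every ideal world satisfies arm_system or ¬arm_system, so in either case encrypt_minutes holds — hence O(encrypt_minutes).
Premise 1 is O(encrypt_minutes → revoke_claim); since O(encrypt_minutes), deontic closure gives O(revoke_claim).
Premise 6 is O(report_manifest → ¬revoke_claim); contrapositively O(revoke_claim → ¬report_manifest). Since O(revoke_claim) holds, K gives O(¬report_manifest).
The contrapositive of premise 2 (O(report_certificate → report_manifest)) is O(¬report_manifest → ¬report_certificate), and O(¬report_manifest) is already established, so O(¬report_certificate).
Premise 5, O(¬summon_witness → report_certificate), contraposes to O(¬report_certificate → summon_witness); with O(¬report_certificate) we get O(summon_witness).
However, F(summon_witness) at premise 9 amounts to O(¬summon_witness).
We now have both O(summon_witness) and O(¬summon_witness) — summon_witness is simultaneously obligatory and forbidden, violating the D-axiom.

Inconsistent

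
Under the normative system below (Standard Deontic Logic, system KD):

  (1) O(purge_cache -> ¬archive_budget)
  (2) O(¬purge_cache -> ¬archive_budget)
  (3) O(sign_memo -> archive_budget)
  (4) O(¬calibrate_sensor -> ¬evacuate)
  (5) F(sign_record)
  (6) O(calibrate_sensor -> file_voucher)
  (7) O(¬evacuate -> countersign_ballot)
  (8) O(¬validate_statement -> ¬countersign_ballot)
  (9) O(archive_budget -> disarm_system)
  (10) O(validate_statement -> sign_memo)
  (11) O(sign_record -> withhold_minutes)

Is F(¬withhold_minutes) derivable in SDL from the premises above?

No

Premise 11 is O(sign_record -> withhold_minutes), but O(sign_record) is not derivable from the premises, so it does not yield O(withhold_minutes).
No other premise forces O(withhold_minutes). An ideal world satisfying every premise can still have ¬withhold_minutes true, so F(¬withhold_minutes) is not derivable.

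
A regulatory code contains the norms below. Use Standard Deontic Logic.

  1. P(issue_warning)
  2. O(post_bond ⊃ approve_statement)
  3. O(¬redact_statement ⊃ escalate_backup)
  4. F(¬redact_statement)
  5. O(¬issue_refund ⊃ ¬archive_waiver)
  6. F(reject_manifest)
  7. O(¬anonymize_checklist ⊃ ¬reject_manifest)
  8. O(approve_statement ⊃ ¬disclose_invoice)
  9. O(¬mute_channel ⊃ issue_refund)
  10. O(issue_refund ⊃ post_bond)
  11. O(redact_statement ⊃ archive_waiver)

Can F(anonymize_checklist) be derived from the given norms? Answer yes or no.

No

Premise 7 is O(¬anonymize_checklist ⊃ ¬reject_manifest); even if O(¬reject_manifest) held, inferring O(¬anonymize_checklist) would be affirming the consequent — invalid.
No other premise forces O(¬anonymize_checklist). An ideal world satisfying every premise can still have anonymize_checklist true, so F(anonymize_checklist) is not derivable.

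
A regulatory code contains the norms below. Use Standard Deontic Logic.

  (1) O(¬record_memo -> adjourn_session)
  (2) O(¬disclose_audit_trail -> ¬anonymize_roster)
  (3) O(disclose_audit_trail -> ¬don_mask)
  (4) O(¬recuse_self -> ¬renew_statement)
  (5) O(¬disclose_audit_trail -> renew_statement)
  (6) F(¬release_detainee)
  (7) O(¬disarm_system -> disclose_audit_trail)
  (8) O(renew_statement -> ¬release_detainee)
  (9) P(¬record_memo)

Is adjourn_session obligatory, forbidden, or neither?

Premise 1 is O(¬record_memo -> adjourn_session), but O(¬record_memo) is not derivable from the premises (the permission P(¬record_memo) asserts only ¬O(record_memo), not O(¬record_memo)), so it does not yield O(adjourn_session).
No premise or chain of K-axiom applications forces O(adjourn_session), and none forces O(¬adjourn_session). So adjourn_session is neither obligatory nor forbidden under these norms.

Neither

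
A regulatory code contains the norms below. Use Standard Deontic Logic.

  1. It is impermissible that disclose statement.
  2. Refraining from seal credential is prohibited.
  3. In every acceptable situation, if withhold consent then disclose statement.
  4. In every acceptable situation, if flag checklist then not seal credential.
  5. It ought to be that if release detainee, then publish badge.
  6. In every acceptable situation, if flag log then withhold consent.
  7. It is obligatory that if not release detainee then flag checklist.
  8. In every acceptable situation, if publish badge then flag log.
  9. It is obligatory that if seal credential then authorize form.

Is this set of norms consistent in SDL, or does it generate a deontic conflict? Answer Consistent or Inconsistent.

Premise 1, F(disclose_statement), is equivalent to O(¬disclose_statement).
Premise 3, O(withhold_consent → disclose_statement), contraposes to O(¬disclose_statement → ¬withhold_consent); with O(¬disclose_statement) we get O(¬withhold_consent).
The contrapositive of premise 6 (O(flag_log → withhold_consent)) is O(¬withhold_consent → ¬flag_log), and O(¬withhold_consent) is already established, so O(¬flag_log).
The contrapositive of premise 8 (O(publish_badge → flag_log)) is O(¬flag_log → ¬publish_badge), and O(¬flag_log) is already established, so O(¬publish_badge).
The contrapositive of premise 5 (O(release_detainee → publish_badge)) is O(¬publish_badge → ¬release_detainee), and O(¬publish_badge) is already established, so O(¬release_detainee).
Premise 7 is O(¬release_detainee → flag_checklist); since O(¬release_detainee), deontic closure gives O(flag_checklist).
With premise 4, O(flag_checklist → ¬seal_credential), the K-axiom yields O(¬seal_credential).
However, F(¬seal_credential) at premise 2 amounts to O(seal_credential).
We now have both O(¬seal_credential) and O(seal_credential) — seal_credential is simultaneously obligatory and forbidden, violating the D-axiom.

Inconsistent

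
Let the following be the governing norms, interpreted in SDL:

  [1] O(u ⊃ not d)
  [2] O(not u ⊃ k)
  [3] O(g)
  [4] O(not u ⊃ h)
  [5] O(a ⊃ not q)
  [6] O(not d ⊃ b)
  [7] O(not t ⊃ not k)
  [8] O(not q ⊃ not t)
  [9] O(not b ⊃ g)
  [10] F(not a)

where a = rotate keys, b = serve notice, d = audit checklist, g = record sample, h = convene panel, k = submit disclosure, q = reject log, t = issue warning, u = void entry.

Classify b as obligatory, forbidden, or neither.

Premise 10, F(not a), is equivalent to O(a).
Premise 5 is O(a ⊃ not q); since O(a), deontic closure gives O(not q).
From O(not q) and premise 8, O(not q ⊃ not t), we obtain O(not t).
From O(not t) and premise 7, O(not t ⊃ not k), we obtain O(not k).
Premise 2, O(not u ⊃ k), contraposes to O(not k ⊃ u); with O(not k) we get O(u).
From O(u) and premise 1, O(u ⊃ not d), we obtain O(not d).
From O(not d) and premise 6, O(not d ⊃ b), we obtain O(b).
Premises 3, 4, 9 do not contribute to this derivation.
Hence b is obligatory.

Obligatory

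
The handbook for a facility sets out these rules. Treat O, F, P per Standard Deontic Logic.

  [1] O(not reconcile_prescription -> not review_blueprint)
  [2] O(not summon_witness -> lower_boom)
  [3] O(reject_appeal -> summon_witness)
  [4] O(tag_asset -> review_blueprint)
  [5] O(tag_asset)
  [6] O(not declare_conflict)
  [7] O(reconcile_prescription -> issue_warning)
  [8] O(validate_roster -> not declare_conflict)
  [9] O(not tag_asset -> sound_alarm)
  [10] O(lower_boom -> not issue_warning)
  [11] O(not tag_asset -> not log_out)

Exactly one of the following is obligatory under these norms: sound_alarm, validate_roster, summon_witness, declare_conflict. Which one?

Premise 5 gives O(tag_asset).
From O(tag_asset) and premise 4, O(tag_asset -> review_blueprint), we obtain O(review_blueprint).
The contrapositive of premise 1 (O(not reconcile_prescription -> not review_blueprint)) is O(review_blueprint -> reconcile_prescription), and O(review_blueprint) is already established, so O(reconcile_prescription).
Applying K to premise 7 (O(reconcile_prescription -> issue_warning)) and O(reconcile_prescription) yields O(issue_warning).
Premise 10 is O(lower_boom -> not issue_warning); contrapositively O(issue_warning -> not lower_boom). Since O(issue_warning) holds, K gives O(not lower_boom).
The contrapositive of premise 2 (O(not summon_witness -> lower_boom)) is O(not lower_boom -> summon_witness), and O(not lower_boom) is already established, so O(summon_witness).
So O(summon_witness) holds — summon_witness is obligatory. None of the other listed options is made obligatory by any chain of premises.

summon_witness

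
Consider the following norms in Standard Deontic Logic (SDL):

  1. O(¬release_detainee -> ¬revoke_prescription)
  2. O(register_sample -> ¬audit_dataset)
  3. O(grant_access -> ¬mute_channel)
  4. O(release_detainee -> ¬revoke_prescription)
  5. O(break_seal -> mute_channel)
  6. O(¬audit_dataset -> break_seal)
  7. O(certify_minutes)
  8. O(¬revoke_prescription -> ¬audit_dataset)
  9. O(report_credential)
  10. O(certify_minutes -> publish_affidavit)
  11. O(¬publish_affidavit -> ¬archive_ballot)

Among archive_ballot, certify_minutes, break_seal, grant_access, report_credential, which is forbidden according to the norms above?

grant_access

By case analysis on ¬release_detainee: premise 1 gives O(¬release_detainee -> ¬revoke_prescription) and premise 4 gives O(release_detainee -> ¬revoke_prescription), so O(¬revoke_prescription) either way.
With premise 8, O(¬revoke_prescription -> ¬audit_dataset), the K-axiom yields O(¬audit_dataset).
From O(¬audit_dataset) and premise 6, O(¬audit_dataset -> break_seal), we obtain O(break_seal).
With premise 5, O(break_seal -> mute_channel), the K-axiom yields O(mute_channel).
Premise 3 is O(grant_access -> ¬mute_channel); contrapositively O(mute_channel -> ¬grant_access). Since O(mute_channel) holds, K gives O(¬grant_access).
So O(¬grant_access) holds, i.e. grant_access is forbidden. None of the other listed options is forbidden under the premises.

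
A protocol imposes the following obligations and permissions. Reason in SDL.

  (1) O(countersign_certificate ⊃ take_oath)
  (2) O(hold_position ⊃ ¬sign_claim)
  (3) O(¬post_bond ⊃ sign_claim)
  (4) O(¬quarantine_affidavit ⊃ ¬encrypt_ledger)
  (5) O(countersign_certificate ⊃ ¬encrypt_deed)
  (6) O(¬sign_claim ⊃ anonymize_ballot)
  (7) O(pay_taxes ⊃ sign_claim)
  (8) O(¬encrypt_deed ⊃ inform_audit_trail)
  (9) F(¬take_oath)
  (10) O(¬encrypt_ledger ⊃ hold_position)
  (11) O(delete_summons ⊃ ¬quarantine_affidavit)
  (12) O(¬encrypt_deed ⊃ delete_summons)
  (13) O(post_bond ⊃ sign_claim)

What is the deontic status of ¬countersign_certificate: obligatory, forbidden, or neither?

By case analysis on ¬post_bond: premise 3 gives O(¬post_bond ⊃ sign_claim) and premise 13 gives O(post_bond ⊃ sign_claim), so O(sign_claim) either way.
Premise 2 is O(hold_position ⊃ ¬sign_claim); contrapositively O(sign_claim ⊃ ¬hold_position). Since O(sign_claim) holds, K gives O(¬hold_position).
The contrapositive of premise 10 (O(¬encrypt_ledger ⊃ hold_position)) is O(¬hold_position ⊃ encrypt_ledger), and O(¬hold_position) is already established, so O(encrypt_ledger).
Premise 4, O(¬quarantine_affidavit ⊃ ¬encrypt_ledger), contraposes to O(encrypt_ledger ⊃ quarantine_affidavit); with O(encrypt_ledger) we get O(quarantine_affidavit).
Premise 11, O(delete_summons ⊃ ¬quarantine_affidavit), contraposes to O(quarantine_affidavit ⊃ ¬delete_summons); with O(quarantine_affidavit) we get O(¬delete_summons).
Premise 12 is O(¬encrypt_deed ⊃ delete_summons); contrapositively O(¬delete_summons ⊃ encrypt_deed). Since O(¬delete_summons) holds, K gives O(encrypt_deed).
The contrapositive of premise 5 (O(countersign_certificate ⊃ ¬encrypt_deed)) is O(encrypt_deed ⊃ ¬countersign_certificate), and O(encrypt_deed) is already established, so O(¬countersign_certificate).
Premises 1, 6, 7, 8, 9 do not contribute to this derivation.
Hence ¬countersign_certificate is obligatory.

Obligatory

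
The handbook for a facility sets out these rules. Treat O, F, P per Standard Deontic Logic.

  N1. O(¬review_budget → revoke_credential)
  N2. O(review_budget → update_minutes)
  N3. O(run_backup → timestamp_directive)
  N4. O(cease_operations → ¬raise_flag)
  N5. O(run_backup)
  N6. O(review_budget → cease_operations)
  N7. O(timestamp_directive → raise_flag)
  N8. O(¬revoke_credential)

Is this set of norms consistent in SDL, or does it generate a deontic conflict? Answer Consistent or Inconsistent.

From premise 5 we have O(run_backup).
With premise 3, O(run_backup → timestamp_directive), the K-axiom yields O(timestamp_directive).
Applying K to premise 7 (O(timestamp_directive → raise_flag)) and O(timestamp_directive) yields O(raise_flag).
Premise 4 is O(cease_operations → ¬raise_flag); contrapositively O(raise_flag → ¬cease_operations). Since O(raise_flag) holds, K gives O(¬cease_operations).
The contrapositive of premise 6 (O(review_budget → cease_operations)) is O(¬cease_operations → ¬review_budget), and O(¬cease_operations) is already established, so O(¬review_budget).
From O(¬review_budget) and premise 1, O(¬review_budget → revoke_credential), we obtain O(revoke_credential).
However, premise 8 gives O(¬revoke_credential).
We now have both O(revoke_credential) and O(¬revoke_credential) — revoke_credential is simultaneously obligatory and forbidden, violating the D-axiom.

Inconsistent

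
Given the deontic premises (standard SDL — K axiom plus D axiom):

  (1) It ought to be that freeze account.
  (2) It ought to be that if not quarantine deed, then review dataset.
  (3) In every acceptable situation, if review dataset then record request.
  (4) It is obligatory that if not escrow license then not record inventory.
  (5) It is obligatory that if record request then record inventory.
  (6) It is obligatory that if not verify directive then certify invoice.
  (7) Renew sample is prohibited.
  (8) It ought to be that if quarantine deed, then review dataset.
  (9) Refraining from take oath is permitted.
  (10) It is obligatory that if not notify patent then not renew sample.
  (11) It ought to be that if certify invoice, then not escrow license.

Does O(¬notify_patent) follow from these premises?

Premise 10 is O(¬notify_patent → ¬renew_sample); even if O(¬renew_sample) held, inferring O(¬notify_patent) would be affirming the consequent — invalid.
No other premise forces O(¬notify_patent). An ideal world satisfying every premise can still have ¬notify_patent false, so O(¬notify_patent) is not derivable.

No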